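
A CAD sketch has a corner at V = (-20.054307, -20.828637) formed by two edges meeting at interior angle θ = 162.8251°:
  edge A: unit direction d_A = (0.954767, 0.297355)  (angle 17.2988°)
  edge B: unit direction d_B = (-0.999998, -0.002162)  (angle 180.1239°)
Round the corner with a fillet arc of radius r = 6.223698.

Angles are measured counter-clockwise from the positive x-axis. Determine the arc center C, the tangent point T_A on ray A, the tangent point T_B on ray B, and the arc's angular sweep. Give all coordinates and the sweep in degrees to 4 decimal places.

bisector direction at 98.7113° = (-0.151457,0.988464)
center distance |VC| = r/sin(θ/2) = 6.223698/sin(81.4125°) = 6.294262
C = V + |VC|·bis = (-21.0076,-14.6070)
T_A = V + ((C−V)·d_A)·d_A = V + 0.9399·d_A = (-19.1570,-20.5492)
T_B = V + ((C−V)·d_B)·d_B = V + 0.9399·d_B = (-20.9942,-20.8307)
sweep = 180° − θ = 17.1749°

center=(-21.0076,-14.6070) T_A=(-19.1570,-20.5492) T_B=(-20.9942,-20.8307) sweep=17.1749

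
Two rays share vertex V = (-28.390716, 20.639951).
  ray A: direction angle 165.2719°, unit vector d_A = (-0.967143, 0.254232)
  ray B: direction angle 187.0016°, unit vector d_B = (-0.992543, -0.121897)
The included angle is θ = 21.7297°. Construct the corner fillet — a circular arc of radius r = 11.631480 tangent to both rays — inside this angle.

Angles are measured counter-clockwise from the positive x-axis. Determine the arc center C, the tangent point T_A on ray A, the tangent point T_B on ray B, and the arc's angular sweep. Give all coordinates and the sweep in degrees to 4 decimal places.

center=(-89.9583,24.7975) T_A=(-87.0012,36.0468) T_B=(-88.5404,13.2528) sweep=158.2703

bisector direction at 176.1367° = (-0.997728,0.067375)
center distance |VC| = r/sin(θ/2) = 11.631480/sin(10.8649°) = 61.707758
C = V + |VC|·bis = (-89.9583,24.7975)
T_A = V + ((C−V)·d_A)·d_A = V + 60.6016·d_A = (-87.0012,36.0468)
T_B = V + ((C−V)·d_B)·d_B = V + 60.6016·d_B = (-88.5404,13.2528)
sweep = 180° − θ = 158.2703°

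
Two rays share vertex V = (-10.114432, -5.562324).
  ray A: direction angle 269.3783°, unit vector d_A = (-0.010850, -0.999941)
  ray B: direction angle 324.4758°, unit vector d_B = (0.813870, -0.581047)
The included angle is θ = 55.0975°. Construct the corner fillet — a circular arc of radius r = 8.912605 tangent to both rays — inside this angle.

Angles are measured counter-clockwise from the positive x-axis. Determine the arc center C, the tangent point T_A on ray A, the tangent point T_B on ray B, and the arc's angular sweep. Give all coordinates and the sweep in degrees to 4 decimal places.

bisector direction at 296.9271° = (0.452856,-0.891584)
center distance |VC| = r/sin(θ/2) = 8.912605/sin(27.5487°) = 19.270366
C = V + |VC|·bis = (-1.3877,-22.7435)
T_A = V + ((C−V)·d_A)·d_A = V + 17.0854·d_A = (-10.2998,-22.6468)
T_B = V + ((C−V)·d_B)·d_B = V + 17.0854·d_B = (3.7909,-15.4898)
sweep = 180° − θ = 124.9025°

center=(-1.3877,-22.7435) T_A=(-10.2998,-22.6468) T_B=(3.7909,-15.4898) sweep=124.9025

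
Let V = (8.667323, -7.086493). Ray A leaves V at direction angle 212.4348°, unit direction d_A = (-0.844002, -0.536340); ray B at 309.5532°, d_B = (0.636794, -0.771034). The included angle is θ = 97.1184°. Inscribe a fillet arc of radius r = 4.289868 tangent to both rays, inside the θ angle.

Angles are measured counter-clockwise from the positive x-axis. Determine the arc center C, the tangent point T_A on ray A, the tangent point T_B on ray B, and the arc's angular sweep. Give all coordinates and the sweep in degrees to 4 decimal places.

bisector direction at 260.9940° = (-0.156538,-0.987672)
center distance |VC| = r/sin(θ/2) = 4.289868/sin(48.5592°) = 5.722571
C = V + |VC|·bis = (7.7715,-12.7385)
T_A = V + ((C−V)·d_A)·d_A = V + 3.7875·d_A = (5.4707,-9.1179)
T_B = V + ((C−V)·d_B)·d_B = V + 3.7875·d_B = (11.0792,-10.0068)
sweep = 180° − θ = 82.8816°

center=(7.7715,-12.7385) T_A=(5.4707,-9.1179) T_B=(11.0792,-10.0068) sweep=82.8816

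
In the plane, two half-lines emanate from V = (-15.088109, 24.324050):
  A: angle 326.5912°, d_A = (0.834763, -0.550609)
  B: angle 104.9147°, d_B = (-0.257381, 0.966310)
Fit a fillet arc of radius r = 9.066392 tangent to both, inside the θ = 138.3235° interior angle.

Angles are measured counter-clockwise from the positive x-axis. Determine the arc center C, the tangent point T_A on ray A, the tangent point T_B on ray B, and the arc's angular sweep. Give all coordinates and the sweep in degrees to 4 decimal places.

bisector direction at 35.7529° = (0.811544,0.584291)
center distance |VC| = r/sin(θ/2) = 9.066392/sin(69.1617°) = 9.700946
C = V + |VC|·bis = (-7.2154,29.9922)
T_A = V + ((C−V)·d_A)·d_A = V + 3.4509·d_A = (-12.2074,22.4239)
T_B = V + ((C−V)·d_B)·d_B = V + 3.4509·d_B = (-15.9763,27.6587)
sweep = 180° − θ = 41.6765°

center=(-7.2154,29.9922) T_A=(-12.2074,22.4239) T_B=(-15.9763,27.6587) sweep=41.6765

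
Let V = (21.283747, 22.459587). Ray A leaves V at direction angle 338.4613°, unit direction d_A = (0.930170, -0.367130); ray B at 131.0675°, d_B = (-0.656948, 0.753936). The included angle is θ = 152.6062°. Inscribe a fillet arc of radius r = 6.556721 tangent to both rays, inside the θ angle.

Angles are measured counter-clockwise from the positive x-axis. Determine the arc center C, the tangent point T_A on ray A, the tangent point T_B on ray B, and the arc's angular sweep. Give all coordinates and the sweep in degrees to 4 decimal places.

center=(25.1773,27.9718) T_A=(22.7701,21.8729) T_B=(20.2340,23.6644) sweep=27.3938

bisector direction at 54.7644° = (0.576940,0.816787)
center distance |VC| = r/sin(θ/2) = 6.556721/sin(76.3031°) = 6.748639
C = V + |VC|·bis = (25.1773,27.9718)
T_A = V + ((C−V)·d_A)·d_A = V + 1.5980·d_A = (22.7701,21.8729)
T_B = V + ((C−V)·d_B)·d_B = V + 1.5980·d_B = (20.2340,23.6644)
sweep = 180° − θ = 27.3938°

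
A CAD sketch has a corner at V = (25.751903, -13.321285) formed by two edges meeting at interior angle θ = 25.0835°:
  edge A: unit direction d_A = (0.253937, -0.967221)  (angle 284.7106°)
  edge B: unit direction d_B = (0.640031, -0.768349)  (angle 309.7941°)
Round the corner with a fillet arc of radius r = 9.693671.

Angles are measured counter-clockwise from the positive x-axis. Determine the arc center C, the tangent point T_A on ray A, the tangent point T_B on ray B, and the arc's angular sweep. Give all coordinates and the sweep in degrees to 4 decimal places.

bisector direction at 297.2523° = (0.457910,-0.888998)
center distance |VC| = r/sin(θ/2) = 9.693671/sin(12.5418°) = 44.640240
C = V + |VC|·bis = (46.1931,-53.0064)
T_A = V + ((C−V)·d_A)·d_A = V + 43.5750·d_A = (36.8172,-55.4680)
T_B = V + ((C−V)·d_B)·d_B = V + 43.5750·d_B = (53.6413,-46.8021)
sweep = 180° − θ = 154.9165°

center=(46.1931,-53.0064) T_A=(36.8172,-55.4680) T_B=(53.6413,-46.8021) sweep=154.9165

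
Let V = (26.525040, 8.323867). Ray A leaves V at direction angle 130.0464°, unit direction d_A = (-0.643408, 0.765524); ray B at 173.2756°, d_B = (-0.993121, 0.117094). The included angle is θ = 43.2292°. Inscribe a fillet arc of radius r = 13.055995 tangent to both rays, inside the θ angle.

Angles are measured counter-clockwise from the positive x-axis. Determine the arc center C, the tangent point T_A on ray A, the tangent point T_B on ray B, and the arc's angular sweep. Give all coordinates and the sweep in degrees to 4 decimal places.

bisector direction at 151.6610° = (-0.880154,0.474687)
center distance |VC| = r/sin(θ/2) = 13.055995/sin(21.6146°) = 35.443433
C = V + |VC|·bis = (-4.6707,25.1484)
T_A = V + ((C−V)·d_A)·d_A = V + 32.9511·d_A = (5.3240,33.5487)
T_B = V + ((C−V)·d_B)·d_B = V + 32.9511·d_B = (-6.1994,12.1822)
sweep = 180° − θ = 136.7708°

center=(-4.6707,25.1484) T_A=(5.3240,33.5487) T_B=(-6.1994,12.1822) sweep=136.7708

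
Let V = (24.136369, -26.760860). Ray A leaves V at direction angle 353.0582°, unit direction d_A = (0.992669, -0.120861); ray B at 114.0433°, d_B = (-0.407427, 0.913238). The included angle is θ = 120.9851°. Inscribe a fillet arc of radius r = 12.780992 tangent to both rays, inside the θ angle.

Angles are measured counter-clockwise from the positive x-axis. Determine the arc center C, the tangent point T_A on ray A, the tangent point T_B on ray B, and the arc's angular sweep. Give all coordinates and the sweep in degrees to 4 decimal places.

center=(32.8614,-14.9478) T_A=(31.3167,-27.6351) T_B=(21.1893,-20.1551) sweep=59.0149

bisector direction at 53.5508° = (0.594111,0.804383)
center distance |VC| = r/sin(θ/2) = 12.780992/sin(60.4926°) = 14.685872
C = V + |VC|·bis = (32.8614,-14.9478)
T_A = V + ((C−V)·d_A)·d_A = V + 7.2333·d_A = (31.3167,-27.6351)
T_B = V + ((C−V)·d_B)·d_B = V + 7.2333·d_B = (21.1893,-20.1551)
sweep = 180° − θ = 59.0149°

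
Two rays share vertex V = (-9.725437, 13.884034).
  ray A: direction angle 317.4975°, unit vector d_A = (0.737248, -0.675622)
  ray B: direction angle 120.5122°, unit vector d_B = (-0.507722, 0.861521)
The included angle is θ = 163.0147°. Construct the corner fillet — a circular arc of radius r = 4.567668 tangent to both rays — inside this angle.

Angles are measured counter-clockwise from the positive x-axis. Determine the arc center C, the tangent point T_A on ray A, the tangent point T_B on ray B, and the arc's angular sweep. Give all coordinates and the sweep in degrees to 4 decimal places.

bisector direction at 39.0049° = (0.777093,0.629386)
center distance |VC| = r/sin(θ/2) = 4.567668/sin(81.5074°) = 4.618309
C = V + |VC|·bis = (-6.1366,16.7907)
T_A = V + ((C−V)·d_A)·d_A = V + 0.6820·d_A = (-9.2226,13.4232)
T_B = V + ((C−V)·d_B)·d_B = V + 0.6820·d_B = (-10.0717,14.4716)
sweep = 180° − θ = 16.9853°

center=(-6.1366,16.7907) T_A=(-9.2226,13.4232) T_B=(-10.0717,14.4716) sweep=16.9853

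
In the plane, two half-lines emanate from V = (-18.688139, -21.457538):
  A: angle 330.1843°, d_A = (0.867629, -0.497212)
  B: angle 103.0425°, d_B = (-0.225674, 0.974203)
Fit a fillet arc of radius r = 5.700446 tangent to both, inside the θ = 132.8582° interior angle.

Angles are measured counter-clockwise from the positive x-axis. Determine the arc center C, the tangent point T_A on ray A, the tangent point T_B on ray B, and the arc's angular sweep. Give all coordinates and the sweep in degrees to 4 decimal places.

bisector direction at 36.6134° = (0.802678,0.596413)
center distance |VC| = r/sin(θ/2) = 5.700446/sin(66.4291°) = 6.219352
C = V + |VC|·bis = (-13.6960,-17.7482)
T_A = V + ((C−V)·d_A)·d_A = V + 2.4870·d_A = (-16.5303,-22.6941)
T_B = V + ((C−V)·d_B)·d_B = V + 2.4870·d_B = (-19.2494,-19.0347)
sweep = 180° − θ = 47.1418°

center=(-13.6960,-17.7482) T_A=(-16.5303,-22.6941) T_B=(-19.2494,-19.0347) sweep=47.1418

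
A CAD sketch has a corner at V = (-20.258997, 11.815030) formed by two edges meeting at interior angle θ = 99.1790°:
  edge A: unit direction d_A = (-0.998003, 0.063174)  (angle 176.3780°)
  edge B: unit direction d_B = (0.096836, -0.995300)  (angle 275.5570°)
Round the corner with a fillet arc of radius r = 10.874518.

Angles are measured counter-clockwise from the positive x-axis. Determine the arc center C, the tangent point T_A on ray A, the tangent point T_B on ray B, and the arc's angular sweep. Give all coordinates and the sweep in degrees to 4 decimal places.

bisector direction at 225.9675° = (-0.695066,-0.718946)
center distance |VC| = r/sin(θ/2) = 10.874518/sin(49.5895°) = 14.281901
C = V + |VC|·bis = (-30.1859,1.5471)
T_A = V + ((C−V)·d_A)·d_A = V + 9.2584·d_A = (-29.4989,12.3999)
T_B = V + ((C−V)·d_B)·d_B = V + 9.2584·d_B = (-19.3625,2.6002)
sweep = 180° − θ = 80.8210°

center=(-30.1859,1.5471) T_A=(-29.4989,12.3999) T_B=(-19.3625,2.6002) sweep=80.8210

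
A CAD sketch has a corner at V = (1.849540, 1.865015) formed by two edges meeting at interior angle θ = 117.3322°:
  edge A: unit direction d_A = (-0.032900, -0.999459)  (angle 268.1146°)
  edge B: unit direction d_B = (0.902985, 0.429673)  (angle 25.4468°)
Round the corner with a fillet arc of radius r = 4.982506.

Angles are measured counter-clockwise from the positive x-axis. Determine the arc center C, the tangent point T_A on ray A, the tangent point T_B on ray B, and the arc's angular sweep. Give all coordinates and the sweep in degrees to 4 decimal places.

bisector direction at 326.7807° = (0.836580,-0.547845)
center distance |VC| = r/sin(θ/2) = 4.982506/sin(58.6661°) = 5.833283
C = V + |VC|·bis = (6.7295,-1.3307)
T_A = V + ((C−V)·d_A)·d_A = V + 3.0335·d_A = (1.7497,-1.1668)
T_B = V + ((C−V)·d_B)·d_B = V + 3.0335·d_B = (4.5887,3.1684)
sweep = 180° − θ = 62.6678°

center=(6.7295,-1.3307) T_A=(1.7497,-1.1668) T_B=(4.5887,3.1684) sweep=62.6678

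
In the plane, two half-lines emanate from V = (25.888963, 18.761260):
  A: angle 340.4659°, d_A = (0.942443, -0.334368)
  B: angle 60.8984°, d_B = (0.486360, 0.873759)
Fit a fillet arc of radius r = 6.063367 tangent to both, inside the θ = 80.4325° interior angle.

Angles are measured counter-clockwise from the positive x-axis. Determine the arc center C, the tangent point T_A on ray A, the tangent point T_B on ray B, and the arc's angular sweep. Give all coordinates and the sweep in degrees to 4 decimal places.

center=(34.6745,22.0779) T_A=(32.6471,16.3635) T_B=(29.3766,25.0269) sweep=99.5675

bisector direction at 20.6821° = (0.935554,0.353183)
center distance |VC| = r/sin(θ/2) = 6.063367/sin(40.2163°) = 9.390752
C = V + |VC|·bis = (34.6745,22.0779)
T_A = V + ((C−V)·d_A)·d_A = V + 7.1709·d_A = (32.6471,16.3635)
T_B = V + ((C−V)·d_B)·d_B = V + 7.1709·d_B = (29.3766,25.0269)
sweep = 180° − θ = 99.5675°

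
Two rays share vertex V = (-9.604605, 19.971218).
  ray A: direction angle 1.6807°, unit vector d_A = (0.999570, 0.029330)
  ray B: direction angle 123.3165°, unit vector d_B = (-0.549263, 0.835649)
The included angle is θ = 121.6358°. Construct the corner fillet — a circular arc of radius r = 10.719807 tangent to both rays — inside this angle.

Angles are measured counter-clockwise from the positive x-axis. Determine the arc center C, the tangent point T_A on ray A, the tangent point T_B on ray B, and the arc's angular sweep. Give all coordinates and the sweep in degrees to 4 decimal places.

bisector direction at 62.4986° = (0.461770,0.887000)
center distance |VC| = r/sin(θ/2) = 10.719807/sin(60.8179°) = 12.278228
C = V + |VC|·bis = (-3.9349,30.8620)
T_A = V + ((C−V)·d_A)·d_A = V + 5.9867·d_A = (-3.6205,20.1468)
T_B = V + ((C−V)·d_B)·d_B = V + 5.9867·d_B = (-12.8929,24.9740)
sweep = 180° − θ = 58.3642°

center=(-3.9349,30.8620) T_A=(-3.6205,20.1468) T_B=(-12.8929,24.9740) sweep=58.3642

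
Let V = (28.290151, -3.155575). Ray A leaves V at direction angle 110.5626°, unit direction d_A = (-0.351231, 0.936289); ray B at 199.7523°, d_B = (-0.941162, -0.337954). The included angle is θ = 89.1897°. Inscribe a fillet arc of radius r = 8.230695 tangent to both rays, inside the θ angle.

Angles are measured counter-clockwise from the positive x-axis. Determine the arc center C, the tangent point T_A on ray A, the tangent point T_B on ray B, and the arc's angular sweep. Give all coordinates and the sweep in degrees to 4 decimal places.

bisector direction at 155.1575° = (-0.907466,0.420126)
center distance |VC| = r/sin(θ/2) = 8.230695/sin(44.5949°) = 11.723150
C = V + |VC|·bis = (17.6518,1.7696)
T_A = V + ((C−V)·d_A)·d_A = V + 8.3479·d_A = (25.3581,4.6605)
T_B = V + ((C−V)·d_B)·d_B = V + 8.3479·d_B = (20.4334,-5.9768)
sweep = 180° − θ = 90.8103°

center=(17.6518,1.7696) T_A=(25.3581,4.6605) T_B=(20.4334,-5.9768) sweep=90.8103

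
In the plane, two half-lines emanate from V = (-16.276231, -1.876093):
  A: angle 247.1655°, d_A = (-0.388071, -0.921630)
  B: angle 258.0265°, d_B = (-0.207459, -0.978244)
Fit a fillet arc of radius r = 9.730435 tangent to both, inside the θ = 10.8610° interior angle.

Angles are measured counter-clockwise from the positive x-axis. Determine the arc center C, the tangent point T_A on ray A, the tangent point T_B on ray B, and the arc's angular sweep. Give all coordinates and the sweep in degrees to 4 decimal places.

bisector direction at 252.5960° = (-0.299107,-0.954219)
center distance |VC| = r/sin(θ/2) = 9.730435/sin(5.4305°) = 102.817134
C = V + |VC|·bis = (-47.0296,-99.9862)
T_A = V + ((C−V)·d_A)·d_A = V + 102.3557·d_A = (-55.9975,-96.2101)
T_B = V + ((C−V)·d_B)·d_B = V + 102.3557·d_B = (-37.5109,-102.0049)
sweep = 180° − θ = 169.1390°

center=(-47.0296,-99.9862) T_A=(-55.9975,-96.2101) T_B=(-37.5109,-102.0049) sweep=169.1390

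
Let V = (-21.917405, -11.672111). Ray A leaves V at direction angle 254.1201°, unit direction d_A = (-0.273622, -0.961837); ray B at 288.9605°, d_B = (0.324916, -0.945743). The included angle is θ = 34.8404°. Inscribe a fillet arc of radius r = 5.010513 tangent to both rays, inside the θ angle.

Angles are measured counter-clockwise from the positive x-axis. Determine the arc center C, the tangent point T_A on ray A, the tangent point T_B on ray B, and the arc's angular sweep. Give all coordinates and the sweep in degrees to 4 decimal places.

center=(-21.4675,-28.4025) T_A=(-26.2868,-27.0315) T_B=(-16.7289,-26.7745) sweep=145.1596

bisector direction at 271.5403° = (0.026880,-0.999639)
center distance |VC| = r/sin(θ/2) = 5.010513/sin(17.4202°) = 16.736455
C = V + |VC|·bis = (-21.4675,-28.4025)
T_A = V + ((C−V)·d_A)·d_A = V + 15.9688·d_A = (-26.2868,-27.0315)
T_B = V + ((C−V)·d_B)·d_B = V + 15.9688·d_B = (-16.7289,-26.7745)
sweep = 180° − θ = 145.1596°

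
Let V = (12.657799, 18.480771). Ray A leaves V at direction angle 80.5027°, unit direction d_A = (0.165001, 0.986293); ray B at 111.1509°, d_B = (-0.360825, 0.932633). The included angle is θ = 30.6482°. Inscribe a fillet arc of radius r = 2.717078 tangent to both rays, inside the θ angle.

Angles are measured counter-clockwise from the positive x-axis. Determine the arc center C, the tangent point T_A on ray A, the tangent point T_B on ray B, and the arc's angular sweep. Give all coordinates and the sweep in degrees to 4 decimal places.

center=(11.6140,28.7088) T_A=(14.2939,28.2604) T_B=(9.0800,27.7284) sweep=149.3518

bisector direction at 95.8268° = (-0.101522,0.994833)
center distance |VC| = r/sin(θ/2) = 2.717078/sin(15.3241°) = 10.281107
C = V + |VC|·bis = (11.6140,28.7088)
T_A = V + ((C−V)·d_A)·d_A = V + 9.9156·d_A = (14.2939,28.2604)
T_B = V + ((C−V)·d_B)·d_B = V + 9.9156·d_B = (9.0800,27.7284)
sweep = 180° − θ = 149.3518°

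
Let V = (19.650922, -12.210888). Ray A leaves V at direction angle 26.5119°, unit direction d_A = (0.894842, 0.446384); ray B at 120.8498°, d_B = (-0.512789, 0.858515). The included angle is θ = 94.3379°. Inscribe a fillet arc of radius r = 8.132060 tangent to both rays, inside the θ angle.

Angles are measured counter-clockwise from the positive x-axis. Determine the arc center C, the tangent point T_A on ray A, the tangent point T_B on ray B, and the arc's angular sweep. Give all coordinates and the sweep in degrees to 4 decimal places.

bisector direction at 73.6808° = (0.280987,0.959711)
center distance |VC| = r/sin(θ/2) = 8.132060/sin(47.1690°) = 11.088746
C = V + |VC|·bis = (22.7667,-1.5689)
T_A = V + ((C−V)·d_A)·d_A = V + 7.5386·d_A = (26.3967,-8.8458)
T_B = V + ((C−V)·d_B)·d_B = V + 7.5386·d_B = (15.7852,-5.7389)
sweep = 180° − θ = 85.6621°

center=(22.7667,-1.5689) T_A=(26.3967,-8.8458) T_B=(15.7852,-5.7389) sweep=85.6621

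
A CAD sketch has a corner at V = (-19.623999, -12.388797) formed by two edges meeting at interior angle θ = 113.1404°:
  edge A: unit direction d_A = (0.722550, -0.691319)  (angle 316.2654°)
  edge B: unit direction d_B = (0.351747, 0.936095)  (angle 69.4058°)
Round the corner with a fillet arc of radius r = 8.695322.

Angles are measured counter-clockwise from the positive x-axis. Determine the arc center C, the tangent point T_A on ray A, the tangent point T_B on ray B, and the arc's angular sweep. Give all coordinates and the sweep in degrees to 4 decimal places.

bisector direction at 12.8356° = (0.975012,0.222154)
center distance |VC| = r/sin(θ/2) = 8.695322/sin(56.5702°) = 10.419032
C = V + |VC|·bis = (-9.4653,-10.0742)
T_A = V + ((C−V)·d_A)·d_A = V + 5.7400·d_A = (-15.4766,-16.3570)
T_B = V + ((C−V)·d_B)·d_B = V + 5.7400·d_B = (-17.6050,-7.0156)
sweep = 180° − θ = 66.8596°

center=(-9.4653,-10.0742) T_A=(-15.4766,-16.3570) T_B=(-17.6050,-7.0156) sweep=66.8596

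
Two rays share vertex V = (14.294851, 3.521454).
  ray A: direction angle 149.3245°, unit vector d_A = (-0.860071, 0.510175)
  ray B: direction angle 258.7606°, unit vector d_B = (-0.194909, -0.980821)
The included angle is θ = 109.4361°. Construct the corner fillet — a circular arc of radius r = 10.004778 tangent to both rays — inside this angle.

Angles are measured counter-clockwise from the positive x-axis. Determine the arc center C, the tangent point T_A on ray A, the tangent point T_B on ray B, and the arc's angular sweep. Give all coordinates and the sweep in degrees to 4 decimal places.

bisector direction at 204.0426° = (-0.913243,-0.407415)
center distance |VC| = r/sin(θ/2) = 10.004778/sin(54.7180°) = 12.255957
C = V + |VC|·bis = (3.1022,-1.4718)
T_A = V + ((C−V)·d_A)·d_A = V + 7.0790·d_A = (8.2064,7.1330)
T_B = V + ((C−V)·d_B)·d_B = V + 7.0790·d_B = (12.9151,-3.4218)
sweep = 180° − θ = 70.5639°

center=(3.1022,-1.4718) T_A=(8.2064,7.1330) T_B=(12.9151,-3.4218) sweep=70.5639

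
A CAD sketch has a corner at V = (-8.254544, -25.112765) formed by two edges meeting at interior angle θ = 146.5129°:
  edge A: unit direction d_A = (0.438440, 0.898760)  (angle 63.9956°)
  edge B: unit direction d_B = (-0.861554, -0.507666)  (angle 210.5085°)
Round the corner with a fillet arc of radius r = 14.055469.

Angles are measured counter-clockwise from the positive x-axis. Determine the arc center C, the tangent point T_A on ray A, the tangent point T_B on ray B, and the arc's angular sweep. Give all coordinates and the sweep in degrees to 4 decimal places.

center=(-19.0331,-15.1499) T_A=(-6.4006,-21.3124) T_B=(-11.8976,-27.2594) sweep=33.4871

bisector direction at 137.2521° = (-0.734347,0.678774)
center distance |VC| = r/sin(θ/2) = 14.055469/sin(73.2565°) = 14.677750
C = V + |VC|·bis = (-19.0331,-15.1499)
T_A = V + ((C−V)·d_A)·d_A = V + 4.2285·d_A = (-6.4006,-21.3124)
T_B = V + ((C−V)·d_B)·d_B = V + 4.2285·d_B = (-11.8976,-27.2594)
sweep = 180° − θ = 33.4871°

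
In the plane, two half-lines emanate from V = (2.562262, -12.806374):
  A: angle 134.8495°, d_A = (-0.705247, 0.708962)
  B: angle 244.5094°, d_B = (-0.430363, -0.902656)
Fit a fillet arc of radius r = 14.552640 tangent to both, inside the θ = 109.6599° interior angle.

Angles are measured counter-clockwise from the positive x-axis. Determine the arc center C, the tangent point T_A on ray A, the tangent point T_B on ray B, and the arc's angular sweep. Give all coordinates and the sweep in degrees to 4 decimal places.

bisector direction at 189.6795° = (-0.985764,-0.168136)
center distance |VC| = r/sin(θ/2) = 14.552640/sin(54.8299°) = 17.802568
C = V + |VC|·bis = (-14.9869,-15.7996)
T_A = V + ((C−V)·d_A)·d_A = V + 10.2544·d_A = (-4.6696,-5.5364)
T_B = V + ((C−V)·d_B)·d_B = V + 10.2544·d_B = (-1.8508,-22.0625)
sweep = 180° − θ = 70.3401°

center=(-14.9869,-15.7996) T_A=(-4.6696,-5.5364) T_B=(-1.8508,-22.0625) sweep=70.3401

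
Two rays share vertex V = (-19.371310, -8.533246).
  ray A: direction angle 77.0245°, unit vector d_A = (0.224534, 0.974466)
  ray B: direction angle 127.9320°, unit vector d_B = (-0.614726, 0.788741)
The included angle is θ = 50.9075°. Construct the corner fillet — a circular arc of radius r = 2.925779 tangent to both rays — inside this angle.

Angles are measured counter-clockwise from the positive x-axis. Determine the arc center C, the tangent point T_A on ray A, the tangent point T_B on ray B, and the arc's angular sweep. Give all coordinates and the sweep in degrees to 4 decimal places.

center=(-20.8422,-1.8865) T_A=(-17.9911,-2.5434) T_B=(-23.1499,-3.6850) sweep=129.0925

bisector direction at 102.4783° = (-0.216069,0.976378)
center distance |VC| = r/sin(θ/2) = 2.925779/sin(25.4537°) = 6.807583
C = V + |VC|·bis = (-20.8422,-1.8865)
T_A = V + ((C−V)·d_A)·d_A = V + 6.1468·d_A = (-17.9911,-2.5434)
T_B = V + ((C−V)·d_B)·d_B = V + 6.1468·d_B = (-23.1499,-3.6850)
sweep = 180° − θ = 129.0925°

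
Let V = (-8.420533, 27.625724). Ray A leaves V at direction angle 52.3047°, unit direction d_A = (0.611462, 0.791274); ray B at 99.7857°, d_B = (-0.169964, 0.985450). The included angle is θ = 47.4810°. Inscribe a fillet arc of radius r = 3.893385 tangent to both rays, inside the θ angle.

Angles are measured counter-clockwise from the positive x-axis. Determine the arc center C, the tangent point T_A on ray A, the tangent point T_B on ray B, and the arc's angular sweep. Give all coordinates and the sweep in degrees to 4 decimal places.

bisector direction at 76.0452° = (0.241156,0.970486)
center distance |VC| = r/sin(θ/2) = 3.893385/sin(23.7405°) = 9.670726
C = V + |VC|·bis = (-6.0884,37.0110)
T_A = V + ((C−V)·d_A)·d_A = V + 8.8524·d_A = (-3.0076,34.6304)
T_B = V + ((C−V)·d_B)·d_B = V + 8.8524·d_B = (-9.9251,36.3493)
sweep = 180° − θ = 132.5190°

center=(-6.0884,37.0110) T_A=(-3.0076,34.6304) T_B=(-9.9251,36.3493) sweep=132.5190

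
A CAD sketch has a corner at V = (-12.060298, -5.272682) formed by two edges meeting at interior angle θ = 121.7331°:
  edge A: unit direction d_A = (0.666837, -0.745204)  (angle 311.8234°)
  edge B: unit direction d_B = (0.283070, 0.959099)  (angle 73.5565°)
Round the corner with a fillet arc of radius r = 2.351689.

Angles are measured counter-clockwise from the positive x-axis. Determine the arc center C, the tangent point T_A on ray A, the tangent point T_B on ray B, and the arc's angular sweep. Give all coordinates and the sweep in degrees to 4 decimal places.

center=(-9.4338,-4.6813) T_A=(-11.1863,-6.2494) T_B=(-11.6893,-4.0156) sweep=58.2669

bisector direction at 12.6900° = (0.975573,0.219675)
center distance |VC| = r/sin(θ/2) = 2.351689/sin(60.8665°) = 2.692296
C = V + |VC|·bis = (-9.4338,-4.6813)
T_A = V + ((C−V)·d_A)·d_A = V + 1.3107·d_A = (-11.1863,-6.2494)
T_B = V + ((C−V)·d_B)·d_B = V + 1.3107·d_B = (-11.6893,-4.0156)
sweep = 180° − θ = 58.2669°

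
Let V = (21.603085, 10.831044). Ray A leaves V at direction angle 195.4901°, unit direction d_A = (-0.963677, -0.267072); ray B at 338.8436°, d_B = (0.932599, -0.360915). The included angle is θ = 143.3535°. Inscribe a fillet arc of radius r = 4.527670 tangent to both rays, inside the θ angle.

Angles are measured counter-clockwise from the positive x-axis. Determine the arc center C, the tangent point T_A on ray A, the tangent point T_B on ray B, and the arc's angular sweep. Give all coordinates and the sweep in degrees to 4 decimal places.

center=(21.3673,6.0674) T_A=(20.1581,10.4306) T_B=(23.0014,10.2899) sweep=36.6465

bisector direction at 267.1669° = (-0.049428,-0.998778)
center distance |VC| = r/sin(θ/2) = 4.527670/sin(71.6767°) = 4.769493
C = V + |VC|·bis = (21.3673,6.0674)
T_A = V + ((C−V)·d_A)·d_A = V + 1.4994·d_A = (20.1581,10.4306)
T_B = V + ((C−V)·d_B)·d_B = V + 1.4994·d_B = (23.0014,10.2899)
sweep = 180° − θ = 36.6465°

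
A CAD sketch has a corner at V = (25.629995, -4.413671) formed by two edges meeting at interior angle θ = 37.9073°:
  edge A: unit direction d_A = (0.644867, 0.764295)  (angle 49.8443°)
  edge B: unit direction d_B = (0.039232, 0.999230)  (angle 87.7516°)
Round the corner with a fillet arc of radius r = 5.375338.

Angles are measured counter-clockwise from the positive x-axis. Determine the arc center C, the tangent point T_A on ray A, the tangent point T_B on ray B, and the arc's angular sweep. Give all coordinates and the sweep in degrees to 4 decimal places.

center=(31.6153,11.0156) T_A=(35.7236,7.5493) T_B=(26.2441,11.2265) sweep=142.0927

bisector direction at 68.7980° = (0.361658,0.932311)
center distance |VC| = r/sin(θ/2) = 5.375338/sin(18.9536°) = 16.549525
C = V + |VC|·bis = (31.6153,11.0156)
T_A = V + ((C−V)·d_A)·d_A = V + 15.6522·d_A = (35.7236,7.5493)
T_B = V + ((C−V)·d_B)·d_B = V + 15.6522·d_B = (26.2441,11.2265)
sweep = 180° − θ = 142.0927°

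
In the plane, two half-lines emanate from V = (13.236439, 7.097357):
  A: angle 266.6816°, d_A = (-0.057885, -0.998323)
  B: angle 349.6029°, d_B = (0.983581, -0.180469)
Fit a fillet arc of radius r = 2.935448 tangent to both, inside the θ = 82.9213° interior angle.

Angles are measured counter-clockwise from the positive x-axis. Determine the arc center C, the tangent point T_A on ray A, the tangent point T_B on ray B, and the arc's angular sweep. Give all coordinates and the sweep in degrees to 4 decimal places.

bisector direction at 308.1422° = (0.617616,-0.786480)
center distance |VC| = r/sin(θ/2) = 2.935448/sin(41.4607°) = 4.433505
C = V + |VC|·bis = (15.9746,3.6105)
T_A = V + ((C−V)·d_A)·d_A = V + 3.3225·d_A = (13.0441,3.7804)
T_B = V + ((C−V)·d_B)·d_B = V + 3.3225·d_B = (16.5044,6.4977)
sweep = 180° − θ = 97.0787°

center=(15.9746,3.6105) T_A=(13.0441,3.7804) T_B=(16.5044,6.4977) sweep=97.0787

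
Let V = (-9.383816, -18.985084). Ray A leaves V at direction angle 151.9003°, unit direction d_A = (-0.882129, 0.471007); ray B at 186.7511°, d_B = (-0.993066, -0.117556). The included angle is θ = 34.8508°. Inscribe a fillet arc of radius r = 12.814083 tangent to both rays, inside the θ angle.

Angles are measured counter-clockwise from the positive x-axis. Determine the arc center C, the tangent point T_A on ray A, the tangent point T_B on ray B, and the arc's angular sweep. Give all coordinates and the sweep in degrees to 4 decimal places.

center=(-51.4335,-11.0593) T_A=(-45.3979,0.2444) T_B=(-49.9271,-23.7845) sweep=145.1492

bisector direction at 169.3257° = (-0.982696,0.185226)
center distance |VC| = r/sin(θ/2) = 12.814083/sin(17.4254°) = 42.790091
C = V + |VC|·bis = (-51.4335,-11.0593)
T_A = V + ((C−V)·d_A)·d_A = V + 40.8264·d_A = (-45.3979,0.2444)
T_B = V + ((C−V)·d_B)·d_B = V + 40.8264·d_B = (-49.9271,-23.7845)
sweep = 180° − θ = 145.1492°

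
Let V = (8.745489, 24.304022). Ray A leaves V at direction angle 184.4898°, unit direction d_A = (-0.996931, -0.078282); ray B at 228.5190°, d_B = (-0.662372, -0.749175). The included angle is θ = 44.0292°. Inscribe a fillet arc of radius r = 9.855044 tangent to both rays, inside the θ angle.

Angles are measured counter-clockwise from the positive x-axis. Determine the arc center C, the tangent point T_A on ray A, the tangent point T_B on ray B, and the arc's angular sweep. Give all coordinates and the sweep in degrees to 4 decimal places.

center=(-14.7825,12.5712) T_A=(-15.5539,22.3960) T_B=(-7.3993,6.0435) sweep=135.9708

bisector direction at 206.5044° = (-0.894900,-0.446267)
center distance |VC| = r/sin(θ/2) = 9.855044/sin(22.0146°) = 26.291135
C = V + |VC|·bis = (-14.7825,12.5712)
T_A = V + ((C−V)·d_A)·d_A = V + 24.3742·d_A = (-15.5539,22.3960)
T_B = V + ((C−V)·d_B)·d_B = V + 24.3742·d_B = (-7.3993,6.0435)
sweep = 180° − θ = 135.9708°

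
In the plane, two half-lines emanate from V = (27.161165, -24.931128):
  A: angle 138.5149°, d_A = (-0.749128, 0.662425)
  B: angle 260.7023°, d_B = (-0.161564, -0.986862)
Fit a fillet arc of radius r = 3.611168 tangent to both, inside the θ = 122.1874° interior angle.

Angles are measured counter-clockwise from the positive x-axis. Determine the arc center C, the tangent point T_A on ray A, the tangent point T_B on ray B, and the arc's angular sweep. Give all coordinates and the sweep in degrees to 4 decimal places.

center=(23.2753,-26.3155) T_A=(25.6674,-23.6103) T_B=(26.8390,-26.8989) sweep=57.8126

bisector direction at 199.6086° = (-0.942007,-0.335593)
center distance |VC| = r/sin(θ/2) = 3.611168/sin(61.0937°) = 4.125110
C = V + |VC|·bis = (23.2753,-26.3155)
T_A = V + ((C−V)·d_A)·d_A = V + 1.9940·d_A = (25.6674,-23.6103)
T_B = V + ((C−V)·d_B)·d_B = V + 1.9940·d_B = (26.8390,-26.8989)
sweep = 180° − θ = 57.8126°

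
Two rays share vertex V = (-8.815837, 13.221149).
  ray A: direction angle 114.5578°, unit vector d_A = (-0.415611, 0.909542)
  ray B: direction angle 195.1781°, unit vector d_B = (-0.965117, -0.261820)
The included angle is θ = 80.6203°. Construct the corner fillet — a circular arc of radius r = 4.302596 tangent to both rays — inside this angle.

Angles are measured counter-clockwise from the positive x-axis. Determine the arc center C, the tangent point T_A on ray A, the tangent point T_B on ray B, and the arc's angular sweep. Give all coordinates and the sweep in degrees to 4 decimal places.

bisector direction at 154.8680° = (-0.905331,0.424706)
center distance |VC| = r/sin(θ/2) = 4.302596/sin(40.3102°) = 6.650843
C = V + |VC|·bis = (-14.8371,16.0458)
T_A = V + ((C−V)·d_A)·d_A = V + 5.0716·d_A = (-10.9237,17.8340)
T_B = V + ((C−V)·d_B)·d_B = V + 5.0716·d_B = (-13.7105,11.8933)
sweep = 180° − θ = 99.3797°

center=(-14.8371,16.0458) T_A=(-10.9237,17.8340) T_B=(-13.7105,11.8933) sweep=99.3797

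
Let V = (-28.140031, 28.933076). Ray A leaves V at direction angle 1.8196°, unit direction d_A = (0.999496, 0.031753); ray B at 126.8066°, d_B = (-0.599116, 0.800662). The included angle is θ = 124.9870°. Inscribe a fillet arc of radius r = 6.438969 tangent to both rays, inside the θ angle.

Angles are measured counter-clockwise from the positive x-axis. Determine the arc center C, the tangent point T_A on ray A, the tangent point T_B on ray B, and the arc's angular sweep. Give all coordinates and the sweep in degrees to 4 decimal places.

center=(-24.9933,35.4753) T_A=(-24.7889,29.0395) T_B=(-30.1488,31.6176) sweep=55.0130

bisector direction at 64.3131° = (0.433453,0.901176)
center distance |VC| = r/sin(θ/2) = 6.438969/sin(62.4935°) = 7.259606
C = V + |VC|·bis = (-24.9933,35.4753)
T_A = V + ((C−V)·d_A)·d_A = V + 3.3528·d_A = (-24.7889,29.0395)
T_B = V + ((C−V)·d_B)·d_B = V + 3.3528·d_B = (-30.1488,31.6176)
sweep = 180° − θ = 55.0130°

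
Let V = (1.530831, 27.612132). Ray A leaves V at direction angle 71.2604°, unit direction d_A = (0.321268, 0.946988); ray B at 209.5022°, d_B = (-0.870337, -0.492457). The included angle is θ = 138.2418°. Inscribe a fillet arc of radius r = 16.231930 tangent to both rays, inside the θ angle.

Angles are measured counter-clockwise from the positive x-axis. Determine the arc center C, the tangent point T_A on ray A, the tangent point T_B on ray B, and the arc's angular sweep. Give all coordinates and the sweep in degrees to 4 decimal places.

bisector direction at 140.3813° = (-0.770305,0.637675)
center distance |VC| = r/sin(θ/2) = 16.231930/sin(69.1209°) = 17.372717
C = V + |VC|·bis = (-11.8515,38.6903)
T_A = V + ((C−V)·d_A)·d_A = V + 6.1916·d_A = (3.5200,33.4755)
T_B = V + ((C−V)·d_B)·d_B = V + 6.1916·d_B = (-3.8579,24.5630)
sweep = 180° − θ = 41.7582°

center=(-11.8515,38.6903) T_A=(3.5200,33.4755) T_B=(-3.8579,24.5630) sweep=41.7582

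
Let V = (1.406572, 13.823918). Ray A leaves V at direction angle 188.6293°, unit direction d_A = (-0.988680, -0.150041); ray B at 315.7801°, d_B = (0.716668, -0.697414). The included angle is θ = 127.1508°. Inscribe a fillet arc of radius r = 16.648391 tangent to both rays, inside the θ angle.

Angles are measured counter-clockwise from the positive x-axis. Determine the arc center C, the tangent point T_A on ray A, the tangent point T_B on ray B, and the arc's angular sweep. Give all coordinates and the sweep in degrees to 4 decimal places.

center=(-4.2751,-3.8773) T_A=(-6.7730,12.5826) T_B=(7.3357,8.0540) sweep=52.8492

bisector direction at 252.2047° = (-0.305617,-0.952154)
center distance |VC| = r/sin(θ/2) = 16.648391/sin(63.5754°) = 18.590737
C = V + |VC|·bis = (-4.2751,-3.8773)
T_A = V + ((C−V)·d_A)·d_A = V + 8.2732·d_A = (-6.7730,12.5826)
T_B = V + ((C−V)·d_B)·d_B = V + 8.2732·d_B = (7.3357,8.0540)
sweep = 180° − θ = 52.8492°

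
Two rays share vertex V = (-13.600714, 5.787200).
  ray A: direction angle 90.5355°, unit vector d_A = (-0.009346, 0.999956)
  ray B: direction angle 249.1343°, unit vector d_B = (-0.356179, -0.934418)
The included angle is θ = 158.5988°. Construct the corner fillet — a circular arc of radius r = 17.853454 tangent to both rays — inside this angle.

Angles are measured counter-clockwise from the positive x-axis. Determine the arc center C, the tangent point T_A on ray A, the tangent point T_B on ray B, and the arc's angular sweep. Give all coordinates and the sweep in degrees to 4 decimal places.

bisector direction at 169.8349° = (-0.984303,0.176485)
center distance |VC| = r/sin(θ/2) = 17.853454/sin(79.2994°) = 18.169404
C = V + |VC|·bis = (-31.4849,8.9938)
T_A = V + ((C−V)·d_A)·d_A = V + 3.3736·d_A = (-13.6322,9.1607)
T_B = V + ((C−V)·d_B)·d_B = V + 3.3736·d_B = (-14.8023,2.6348)
sweep = 180° − θ = 21.4012°

center=(-31.4849,8.9938) T_A=(-13.6322,9.1607) T_B=(-14.8023,2.6348) sweep=21.4012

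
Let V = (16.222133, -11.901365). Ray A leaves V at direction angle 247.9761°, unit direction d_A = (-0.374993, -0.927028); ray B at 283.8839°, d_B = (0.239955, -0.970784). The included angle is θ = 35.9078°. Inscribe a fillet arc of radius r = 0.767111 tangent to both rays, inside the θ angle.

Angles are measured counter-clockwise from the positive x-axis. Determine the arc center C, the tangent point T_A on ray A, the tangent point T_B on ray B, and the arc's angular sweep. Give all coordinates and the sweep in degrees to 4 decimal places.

center=(16.0455,-14.3837) T_A=(15.3344,-14.0960) T_B=(16.7902,-14.1996) sweep=144.0922

bisector direction at 265.9300° = (-0.070975,-0.997478)
center distance |VC| = r/sin(θ/2) = 0.767111/sin(17.9539°) = 2.488587
C = V + |VC|·bis = (16.0455,-14.3837)
T_A = V + ((C−V)·d_A)·d_A = V + 2.3674·d_A = (15.3344,-14.0960)
T_B = V + ((C−V)·d_B)·d_B = V + 2.3674·d_B = (16.7902,-14.1996)
sweep = 180° − θ = 144.0922°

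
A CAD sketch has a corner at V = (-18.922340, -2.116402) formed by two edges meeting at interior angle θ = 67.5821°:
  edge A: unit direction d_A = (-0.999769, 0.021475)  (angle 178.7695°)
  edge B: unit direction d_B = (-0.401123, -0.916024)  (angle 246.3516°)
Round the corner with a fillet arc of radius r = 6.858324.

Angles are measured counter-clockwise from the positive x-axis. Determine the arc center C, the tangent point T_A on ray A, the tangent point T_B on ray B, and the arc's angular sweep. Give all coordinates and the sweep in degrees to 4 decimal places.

center=(-29.3156,-8.7531) T_A=(-29.1683,-1.8963) T_B=(-23.0332,-11.5041) sweep=112.4179

bisector direction at 212.5606° = (-0.842823,-0.538191)
center distance |VC| = r/sin(θ/2) = 6.858324/sin(33.7910°) = 12.331438
C = V + |VC|·bis = (-29.3156,-8.7531)
T_A = V + ((C−V)·d_A)·d_A = V + 10.2483·d_A = (-29.1683,-1.8963)
T_B = V + ((C−V)·d_B)·d_B = V + 10.2483·d_B = (-23.0332,-11.5041)
sweep = 180° − θ = 112.4179°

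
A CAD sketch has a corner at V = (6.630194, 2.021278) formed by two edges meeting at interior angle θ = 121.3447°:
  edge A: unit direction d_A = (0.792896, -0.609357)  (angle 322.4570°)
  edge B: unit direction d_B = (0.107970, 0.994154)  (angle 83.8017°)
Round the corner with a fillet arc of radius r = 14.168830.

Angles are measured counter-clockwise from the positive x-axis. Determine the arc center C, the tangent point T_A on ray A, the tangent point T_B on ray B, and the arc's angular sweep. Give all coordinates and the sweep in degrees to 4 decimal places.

center=(21.5757,8.4051) T_A=(12.9418,-2.8293) T_B=(7.4897,9.9349) sweep=58.6553

bisector direction at 23.1293° = (0.919620,0.392808)
center distance |VC| = r/sin(θ/2) = 14.168830/sin(60.6724°) = 16.251771
C = V + |VC|·bis = (21.5757,8.4051)
T_A = V + ((C−V)·d_A)·d_A = V + 7.9602·d_A = (12.9418,-2.8293)
T_B = V + ((C−V)·d_B)·d_B = V + 7.9602·d_B = (7.4897,9.9349)
sweep = 180° − θ = 58.6553°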